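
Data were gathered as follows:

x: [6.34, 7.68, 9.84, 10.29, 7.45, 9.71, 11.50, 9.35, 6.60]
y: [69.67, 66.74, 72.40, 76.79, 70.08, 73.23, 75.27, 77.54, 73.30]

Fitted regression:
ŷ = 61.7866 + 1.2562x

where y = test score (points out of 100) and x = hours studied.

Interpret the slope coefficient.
An increase of one hour in study time is associated with a 1.2562 points increase in predicted test score.

The slope β₁ = 1.2562 gives the rate at which the fitted test score changes with study time.

Interpretation:
- Study time up by 1 hour → predicted test score increases by 1.2562 points
- This is a linear approximation: the same per-unit change is assumed across the whole observed x range
- The sign (+) gives the direction; the magnitude 1.2562 gives the size of the effect per hour

The intercept β₀ = 61.7866 is the predicted test score when study time = 0; since the smallest observed x is 6.34, this is an extrapolation and mainly anchors the line.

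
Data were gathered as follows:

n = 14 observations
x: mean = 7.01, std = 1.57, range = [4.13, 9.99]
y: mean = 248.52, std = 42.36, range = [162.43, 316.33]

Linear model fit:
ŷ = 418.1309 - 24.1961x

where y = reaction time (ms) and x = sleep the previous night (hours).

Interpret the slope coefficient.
An increase of one hour in sleep is associated with a 24.1961 ms decrease in predicted reaction time.

The slope coefficient β₁ = -24.1961 represents the marginal effect of sleep on reaction time.

Interpretation:
- Sleep up by 1 hour → predicted reaction time decreases by 24.1961 ms
- This is a linear approximation: the same per-unit change is assumed across the whole observed x range
- The slope describes association in these data, not necessarily a causal effect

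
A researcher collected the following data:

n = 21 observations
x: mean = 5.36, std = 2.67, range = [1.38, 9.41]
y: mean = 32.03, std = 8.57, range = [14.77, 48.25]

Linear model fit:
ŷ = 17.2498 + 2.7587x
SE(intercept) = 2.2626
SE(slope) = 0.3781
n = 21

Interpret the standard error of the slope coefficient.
SE(β̂₁) = 0.3781 is the estimated standard deviation of the slope estimate across repeated samples; relative to β̂₁ = 2.7587 that is 13.7%, a precise estimate.

SE(β̂₁) = 0.3781 says: if we drew many samples of n = 21 from the same population and refit each time, the fitted slopes would scatter with a standard deviation of roughly 0.3781 around the true β₁.

Relative precision:
- SE / |β̂₁| = 0.3781 / 2.7587 = 13.7%
- Rule of thumb (under 20%: precise; 20% to under 50%: moderately precise; 50% or more: imprecise) → precise

Link to interval estimation: a confidence interval for β₁ is β̂₁ ± t* × 0.3781, so SE sets the half-width per unit of t*.

What drives SE(β̂₁): more residual scatter → larger SE; larger n (here n = 21) → smaller SE; wider spread of x values → smaller SE.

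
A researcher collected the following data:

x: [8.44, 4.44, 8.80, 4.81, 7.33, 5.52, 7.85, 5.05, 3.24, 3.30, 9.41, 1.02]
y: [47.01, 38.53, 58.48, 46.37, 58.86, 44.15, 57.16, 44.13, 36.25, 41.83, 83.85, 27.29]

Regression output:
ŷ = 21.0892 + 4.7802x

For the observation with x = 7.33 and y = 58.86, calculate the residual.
Residual = 2.7319

The residual is the difference between the actual value and the predicted value:

Residual = y - ŷ

Step 1: Calculate predicted value
ŷ = 21.0892 + 4.7802 × 7.33
ŷ = 56.1281

Step 2: Calculate residual
Residual = 58.86 - 56.1281
Residual = 2.7319

Interpretation: the model underestimates the actual value by 2.7319 at this point (positive residual → observation lies above the fitted line).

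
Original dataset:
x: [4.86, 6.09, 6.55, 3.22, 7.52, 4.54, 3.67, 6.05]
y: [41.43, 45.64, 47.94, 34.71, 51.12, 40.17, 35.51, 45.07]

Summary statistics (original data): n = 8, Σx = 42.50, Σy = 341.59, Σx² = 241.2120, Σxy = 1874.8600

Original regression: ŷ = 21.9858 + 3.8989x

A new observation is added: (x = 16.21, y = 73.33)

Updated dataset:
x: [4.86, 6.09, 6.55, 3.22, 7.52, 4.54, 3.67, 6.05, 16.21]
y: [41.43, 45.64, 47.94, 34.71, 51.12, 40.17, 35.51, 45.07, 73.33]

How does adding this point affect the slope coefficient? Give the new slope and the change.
New slope β₁ = 2.9496 versus 3.8989 before: a change of -0.9493 (-24.3%).

The new point has HIGH LEVERAGE: x = 16.21 is far from the original mean x̄ = 42.50/8 ≈ 5.31 (original range [3.22, 7.52]).

Step 1: Update the sums with the new point (n goes from 8 to 9)
Σx  = 42.50 + 16.21 = 58.71
Σy  = 341.59 + 73.33 = 414.92
Σx² = 241.2120 + 16.21² = 241.2120 + 262.7641 = 503.9761
Σxy = 1874.8600 + 16.21×73.33 = 1874.8600 + 1188.6793 = 3063.5393

Step 2: Recompute the slope with b₁ = (nΣxy − ΣxΣy) / (nΣx² − (Σx)²)
Numerator   = 9×3063.5393 − 58.71×414.92 = 27571.8537 − 24359.9532 = 3211.9005
Denominator = 9×503.9761 − 58.71² = 4535.7849 − 3446.8641 = 1088.9208
b₁(new) = 3211.9005 / 1088.9208 = 2.9496

(Same formula on the original sums: (8×1874.8600 − 42.50×341.59) / (8×241.2120 − 42.50²) = 481.3050 / 123.4460 = 3.8989, matching the given fit.)

Step 3: Change in slope
Δβ₁ = 2.9496 − 3.8989 = -0.9493
Relative change = -0.9493 / 3.8989 × 100% = -24.3%
→ the slope decreases when the point is added.

Because the point sits below the extension of the original line at a high-leverage x, it tilts the fit down.
In practice: investigate whether it comes from the same population as the rest of the sample; examine leverage (hᵢ) and Cook's distance rather than deleting it automatically.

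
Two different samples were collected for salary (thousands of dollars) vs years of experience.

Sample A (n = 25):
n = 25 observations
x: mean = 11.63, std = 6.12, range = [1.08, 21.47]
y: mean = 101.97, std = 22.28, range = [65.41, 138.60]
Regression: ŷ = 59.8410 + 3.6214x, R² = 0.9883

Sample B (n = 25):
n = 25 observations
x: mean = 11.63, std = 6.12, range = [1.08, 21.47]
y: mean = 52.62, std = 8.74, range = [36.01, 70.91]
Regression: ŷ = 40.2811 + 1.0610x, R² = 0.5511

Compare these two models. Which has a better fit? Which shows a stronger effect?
Model A has the better fit (R² = 0.9883 vs 0.5511). Model A shows the stronger effect (|β₁| = 3.6214 vs 1.0610).

Model Comparison:

Goodness of fit (R²):
- Model A: R² = 0.9883 → 98.83% of variance in salary explained
- Model B: R² = 0.5511 → 55.11% of variance in salary explained
- 0.9883 > 0.5511 → Model A has the better fit

Effect size (slope magnitude):
- Model A: β₁ = 3.6214 → predicted salary rises 3.6214 thousand dollars per additional year of experience
- Model B: β₁ = 1.0610 → predicted salary rises 1.0610 thousand dollars per additional year of experience
- |3.6214| > |1.0610| → Model A shows the stronger marginal effect

Note: A better fit (higher R²) doesn't necessarily mean a more important relationship.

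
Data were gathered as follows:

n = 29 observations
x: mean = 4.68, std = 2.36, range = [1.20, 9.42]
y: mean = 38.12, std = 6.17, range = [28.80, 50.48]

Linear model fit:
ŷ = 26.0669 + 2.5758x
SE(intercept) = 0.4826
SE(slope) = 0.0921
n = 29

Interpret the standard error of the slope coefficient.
SE(slope) = 0.0921 measures the uncertainty in the estimated slope. The coefficient is estimated precisely (SE/|β̂₁| = 3.6%).

SE(β̂₁) = 0.0921 says: if we drew many samples of n = 29 from the same population and refit each time, the fitted slopes would scatter with a standard deviation of roughly 0.0921 around the true β₁.

Relative precision:
- SE / |β̂₁| = 0.0921 / 2.5758 = 3.6%
- Rule of thumb (under 20%: precise; 20% to under 50%: moderately precise; 50% or more: imprecise) → precise

Link to interval estimation: a confidence interval for β₁ is β̂₁ ± t* × 0.0921, so SE sets the half-width per unit of t*.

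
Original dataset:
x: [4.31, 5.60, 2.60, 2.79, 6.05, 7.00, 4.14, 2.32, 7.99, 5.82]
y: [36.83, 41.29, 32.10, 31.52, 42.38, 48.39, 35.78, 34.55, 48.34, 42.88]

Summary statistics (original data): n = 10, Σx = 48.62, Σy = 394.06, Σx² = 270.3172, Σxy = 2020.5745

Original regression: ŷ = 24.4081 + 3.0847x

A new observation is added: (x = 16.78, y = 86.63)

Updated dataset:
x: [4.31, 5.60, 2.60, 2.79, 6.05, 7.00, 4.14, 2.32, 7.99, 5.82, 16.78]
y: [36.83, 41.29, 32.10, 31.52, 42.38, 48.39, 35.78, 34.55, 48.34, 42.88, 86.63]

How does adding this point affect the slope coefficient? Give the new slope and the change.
Adding the point moves β₁ from 3.0847 to 3.7798, i.e. it increases by 0.6951 (+22.5%).

The new point has HIGH LEVERAGE: x = 16.78 is far from the original mean x̄ = 48.62/10 ≈ 4.86 (original range [2.32, 7.99]).

Step 1: Update the sums with the new point (n goes from 10 to 11)
Σx  = 48.62 + 16.78 = 65.40
Σy  = 394.06 + 86.63 = 480.69
Σx² = 270.3172 + 16.78² = 270.3172 + 281.5684 = 551.8856
Σxy = 2020.5745 + 16.78×86.63 = 2020.5745 + 1453.6514 = 3474.2259

Step 2: Recompute the slope with b₁ = (nΣxy − ΣxΣy) / (nΣx² − (Σx)²)
Numerator   = 11×3474.2259 − 65.40×480.69 = 38216.4849 − 31437.1260 = 6779.3589
Denominator = 11×551.8856 − 65.40² = 6070.7416 − 4277.1600 = 1793.5816
b₁(new) = 6779.3589 / 1793.5816 = 3.7798

(Same formula on the original sums: (10×2020.5745 − 48.62×394.06) / (10×270.3172 − 48.62²) = 1046.5478 / 339.2676 = 3.0847, matching the given fit.)

Step 3: Change in slope
Δβ₁ = 3.7798 − 3.0847 = +0.6951
Relative change = +0.6951 / 3.0847 × 100% = +22.5%
→ the slope increases when the point is added.

Because the point sits above the extension of the original line at a high-leverage x, it tilts the fit up.
In practice: refit with and without it and report both if conclusions differ; check such a point for data-entry or measurement error.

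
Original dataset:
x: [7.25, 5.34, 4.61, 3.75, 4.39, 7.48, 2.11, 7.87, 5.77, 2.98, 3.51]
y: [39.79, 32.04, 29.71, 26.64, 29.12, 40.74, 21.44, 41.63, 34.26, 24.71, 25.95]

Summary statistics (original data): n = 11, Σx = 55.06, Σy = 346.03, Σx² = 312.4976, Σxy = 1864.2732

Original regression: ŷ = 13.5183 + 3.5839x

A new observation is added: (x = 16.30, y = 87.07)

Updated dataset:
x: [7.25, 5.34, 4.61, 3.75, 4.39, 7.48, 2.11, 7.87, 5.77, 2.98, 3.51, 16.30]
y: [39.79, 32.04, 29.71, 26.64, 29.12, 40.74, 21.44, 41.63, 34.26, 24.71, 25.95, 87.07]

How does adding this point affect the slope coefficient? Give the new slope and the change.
The slope changes from 3.5839 to 4.6025 (change of +1.0186, or +28.4%).

The new point has HIGH LEVERAGE: x = 16.30 is far from the original mean x̄ = 55.06/11 ≈ 5.01 (original range [2.11, 7.87]).

Step 1: Update the sums with the new point (n goes from 11 to 12)
Σx  = 55.06 + 16.30 = 71.36
Σy  = 346.03 + 87.07 = 433.10
Σx² = 312.4976 + 16.30² = 312.4976 + 265.6900 = 578.1876
Σxy = 1864.2732 + 16.30×87.07 = 1864.2732 + 1419.2410 = 3283.5142

Step 2: Recompute the slope with b₁ = (nΣxy − ΣxΣy) / (nΣx² − (Σx)²)
Numerator   = 12×3283.5142 − 71.36×433.10 = 39402.1704 − 30906.0160 = 8496.1544
Denominator = 12×578.1876 − 71.36² = 6938.2512 − 5092.2496 = 1846.0016
b₁(new) = 8496.1544 / 1846.0016 = 4.6025

(Same formula on the original sums: (11×1864.2732 − 55.06×346.03) / (11×312.4976 − 55.06²) = 1454.5934 / 405.8700 = 3.5839, matching the given fit.)

Step 3: Change in slope
Δβ₁ = 4.6025 − 3.5839 = +1.0186
Relative change = +1.0186 / 3.5839 × 100% = +28.4%
→ the slope increases when the point is added.

A high-leverage point only changes the slope if it is off the original line; here y = 87.07 is above the original trend, so the slope increases.
In practice: investigate whether it comes from the same population as the rest of the sample; refit with and without it and report both if conclusions differ.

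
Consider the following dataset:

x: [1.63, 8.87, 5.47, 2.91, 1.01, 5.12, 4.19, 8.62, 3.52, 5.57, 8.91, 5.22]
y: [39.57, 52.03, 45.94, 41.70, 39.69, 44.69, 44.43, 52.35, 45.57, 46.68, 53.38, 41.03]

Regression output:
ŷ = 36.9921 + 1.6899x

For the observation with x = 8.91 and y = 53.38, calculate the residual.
Residual = 1.3309

The residual is the difference between the actual value and the predicted value:

Residual = y - ŷ

Step 1: Calculate predicted value
ŷ = 36.9921 + 1.6899 × 8.91
ŷ = 52.0491

Step 2: Calculate residual
Residual = 53.38 - 52.0491
Residual = 1.3309

Interpretation: the model underestimates the actual value by 1.3309 at this point (positive residual → observation lies above the fitted line).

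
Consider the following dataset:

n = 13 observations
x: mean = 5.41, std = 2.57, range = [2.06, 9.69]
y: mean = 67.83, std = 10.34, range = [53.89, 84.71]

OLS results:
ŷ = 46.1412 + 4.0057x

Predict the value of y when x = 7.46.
ŷ = 76.0237

Plug x = 7.46 into the fitted line:

ŷ = 46.1412 + 4.0057 × 7.46
ŷ = 46.1412 + 29.8825
ŷ = 76.0237

This is a point prediction; actual observations scatter around it by roughly the residual standard deviation.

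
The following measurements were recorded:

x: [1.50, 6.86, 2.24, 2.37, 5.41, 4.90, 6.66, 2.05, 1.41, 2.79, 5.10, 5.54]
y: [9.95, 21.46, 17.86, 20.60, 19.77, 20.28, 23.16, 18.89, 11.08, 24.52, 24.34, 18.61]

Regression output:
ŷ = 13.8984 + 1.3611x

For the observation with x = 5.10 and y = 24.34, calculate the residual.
Residual = 3.5000

The residual is the difference between the actual value and the predicted value:

Residual = y - ŷ

Step 1: Calculate predicted value
ŷ = 13.8984 + 1.3611 × 5.10
ŷ = 20.8400

Step 2: Calculate residual
Residual = 24.34 - 20.8400
Residual = 3.5000

The residual is positive, so the observed y = 24.34 sits above the regression line (the line underestimates it by 3.5000).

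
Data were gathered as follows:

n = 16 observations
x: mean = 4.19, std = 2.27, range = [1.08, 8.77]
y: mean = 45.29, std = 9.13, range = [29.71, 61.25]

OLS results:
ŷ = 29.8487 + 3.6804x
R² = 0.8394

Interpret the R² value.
The model explains 83.94% of the variance in y (R² = 0.8394), leaving 16.06% unexplained; the fit is strong.

R² = 1 − SS_res/SS_tot compares the residual scatter to the total scatter of y about its mean.

Here R² = 0.8394:
- Explained: 83.94% of the variation in y
- Unexplained (residual): 100% − 83.94% = 16.06%
- Rule of thumb (below 0.3 weak; 0.3 to below 0.7 moderate; 0.7 and above strong) → strong

Note: R² says nothing about causation, and a high R² does not by itself mean the linear form is appropriate — check the residuals.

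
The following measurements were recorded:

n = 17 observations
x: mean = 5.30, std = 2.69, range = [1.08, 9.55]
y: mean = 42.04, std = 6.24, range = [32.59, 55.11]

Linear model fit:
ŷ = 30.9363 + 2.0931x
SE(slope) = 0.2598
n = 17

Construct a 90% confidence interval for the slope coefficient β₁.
The 90% CI for β₁ is (1.6376, 2.5486)

Confidence interval for the slope:

The 90% CI for β₁ is: β̂₁ ± t*(α/2, n-2) × SE(β̂₁)

Step 1: Find critical t-value
- Confidence level = 0.9
- Degrees of freedom = n - 2 = 17 - 2 = 15
- t*(α/2, 15) = 1.7531

Step 2: Calculate margin of error
Margin = 1.7531 × 0.2598 = 0.4555

Step 3: Construct interval
CI = 2.0931 ± 0.4555
CI = (1.6376, 2.5486)

Interpretation: We are 90% confident that the true slope β₁ lies between 1.6376 and 2.5486.
The interval does not include 0, suggesting a significant linear relationship.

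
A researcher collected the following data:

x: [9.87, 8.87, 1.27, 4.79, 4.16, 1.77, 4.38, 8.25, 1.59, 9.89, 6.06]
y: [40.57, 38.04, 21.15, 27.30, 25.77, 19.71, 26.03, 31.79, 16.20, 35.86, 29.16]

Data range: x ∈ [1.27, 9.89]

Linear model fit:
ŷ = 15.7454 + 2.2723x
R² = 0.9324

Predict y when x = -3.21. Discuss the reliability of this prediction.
ŷ = 8.4513 (extrapolation — x = -3.21 lies outside [1.27, 9.89], so reliability is low).

Prediction calculation:
ŷ = 15.7454 + 2.2723 × (-3.21)
ŷ = 8.4513

Reliability:
- Data range: x ∈ [1.27, 9.89]
- Prediction point: x = -3.21 is 4.48 units below the observed range → this is EXTRAPOLATION, not interpolation

Why that matters here:
- The standard error of prediction grows with (x − x̄)², and x = -3.21 is far from x̄ = 5.54
- There are no observations near this x to validate the fitted line there

The R² = 0.9324 only validates the fit within [1.27, 9.89]; treat ŷ = 8.4513 with caution.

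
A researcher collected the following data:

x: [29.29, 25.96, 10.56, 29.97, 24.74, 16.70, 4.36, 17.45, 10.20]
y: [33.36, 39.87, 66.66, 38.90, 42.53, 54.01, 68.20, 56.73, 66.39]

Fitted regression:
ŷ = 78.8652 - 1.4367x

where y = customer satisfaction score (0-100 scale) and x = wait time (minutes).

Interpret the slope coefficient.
An increase of one minute in wait time is associated with a 1.4367 points decrease in predicted satisfaction score.

β₁ = -1.4367 is the change in predicted satisfaction score (points) per additional minute of wait time.

Interpretation:
- Wait time up by 1 minute → predicted satisfaction score decreases by 1.4367 points
- This is a linear approximation: the same per-unit change is assumed across the whole observed x range

The intercept β₀ = 78.8652 is the predicted satisfaction score when wait time = 0; since the smallest observed x is 4.36, this is an extrapolation and mainly anchors the line.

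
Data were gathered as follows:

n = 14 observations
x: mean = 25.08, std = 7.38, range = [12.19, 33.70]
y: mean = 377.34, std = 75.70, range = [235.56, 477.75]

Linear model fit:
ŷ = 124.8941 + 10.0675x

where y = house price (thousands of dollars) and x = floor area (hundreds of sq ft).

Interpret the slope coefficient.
For each additional hundred sq ft of floor area, predicted house price increases by approximately 10.0675 thousand dollars.

The slope coefficient β₁ = 10.0675 represents the marginal effect of floor area on house price.

Interpretation:
- Floor area up by 1 hundred sq ft → predicted house price increases by 10.0675 thousand dollars
- The effect is assumed constant over the observed range of x (linearity)

The intercept β₀ = 124.8941 is the predicted house price when floor area = 0; since the smallest observed x is 12.19, this is an extrapolation and mainly anchors the line.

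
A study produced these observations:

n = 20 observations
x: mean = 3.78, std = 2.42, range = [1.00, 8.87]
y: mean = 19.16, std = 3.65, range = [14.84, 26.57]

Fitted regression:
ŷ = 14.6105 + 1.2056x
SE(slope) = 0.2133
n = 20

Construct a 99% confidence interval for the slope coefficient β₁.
The 99% CI for β₁ is (0.5916, 1.8196)

Confidence interval for the slope:

The 99% CI for β₁ is: β̂₁ ± t*(α/2, n-2) × SE(β̂₁)

Step 1: Find critical t-value
- Confidence level = 0.99
- Degrees of freedom = n - 2 = 20 - 2 = 18
- t*(α/2, 18) = 2.8784

Step 2: Calculate margin of error
Margin = 2.8784 × 0.2133 = 0.6140

Step 3: Construct interval
CI = 1.2056 ± 0.6140
CI = (0.5916, 1.8196)

Interpretation: We are 99% confident that the true slope β₁ lies between 0.5916 and 1.8196.
The interval does not include 0, suggesting a significant linear relationship.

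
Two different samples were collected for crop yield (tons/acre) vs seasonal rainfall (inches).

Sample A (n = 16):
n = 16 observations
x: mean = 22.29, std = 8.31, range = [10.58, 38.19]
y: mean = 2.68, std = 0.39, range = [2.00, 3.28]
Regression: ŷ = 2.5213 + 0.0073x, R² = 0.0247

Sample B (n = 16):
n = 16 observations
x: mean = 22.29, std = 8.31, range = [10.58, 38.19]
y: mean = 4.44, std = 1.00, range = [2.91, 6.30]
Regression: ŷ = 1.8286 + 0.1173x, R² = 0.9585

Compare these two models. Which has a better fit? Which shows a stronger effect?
Model B has the better fit (R² = 0.9585 vs 0.0247). Model B shows the stronger effect (|β₁| = 0.1173 vs 0.0073).

Model Comparison:

Fit — compare R²:
- Model A: R² = 0.0247 → 2.47% of variance in crop yield explained
- Model B: R² = 0.9585 → 95.85% of variance in crop yield explained
- 0.9585 > 0.0247 → Model B has the better fit

Which has the larger per-inch effect? (|β₁|)
- Model A: β₁ = 0.0073 → predicted crop yield rises 0.0073 tons/acre per additional inch of rainfall
- Model B: β₁ = 0.1173 → predicted crop yield rises 0.1173 tons/acre per additional inch of rainfall
- |0.0073| < |0.1173| → Model B shows the stronger marginal effect

Note: A better fit (higher R²) doesn't necessarily mean a more important relationship.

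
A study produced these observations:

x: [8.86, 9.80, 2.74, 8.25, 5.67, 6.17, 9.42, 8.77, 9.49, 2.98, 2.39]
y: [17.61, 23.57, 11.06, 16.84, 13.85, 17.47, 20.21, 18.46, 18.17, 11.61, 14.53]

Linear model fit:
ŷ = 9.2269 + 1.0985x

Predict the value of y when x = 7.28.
ŷ = 17.2240

Plug x = 7.28 into the fitted line:

ŷ = 9.2269 + 1.0985 × 7.28
ŷ = 9.2269 + 7.9971
ŷ = 17.2240

This is a point prediction; actual observations scatter around it by roughly the residual standard deviation.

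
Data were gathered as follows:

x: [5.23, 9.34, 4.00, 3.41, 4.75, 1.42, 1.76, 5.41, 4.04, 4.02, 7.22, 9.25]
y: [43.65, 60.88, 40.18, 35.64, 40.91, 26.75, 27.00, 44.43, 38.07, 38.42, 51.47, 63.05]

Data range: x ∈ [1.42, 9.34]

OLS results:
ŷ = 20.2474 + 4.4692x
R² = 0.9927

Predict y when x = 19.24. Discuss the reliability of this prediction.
ŷ = 106.2348 (extrapolation — x = 19.24 lies outside [1.42, 9.34], so reliability is low).

Prediction calculation:
ŷ = 20.2474 + 4.4692 × 19.24
ŷ = 106.2348

Reliability:
- Data range: x ∈ [1.42, 9.34]
- Prediction point: x = 19.24 is 9.90 units above the observed range → this is EXTRAPOLATION, not interpolation

Why that matters here:
- Real relationships often flatten, saturate, or turn nonlinear at extremes
- The standard error of prediction grows with (x − x̄)², and x = 19.24 is far from x̄ = 4.99
- There are no observations near this x to validate the fitted line there

A defensible statement: 'if the linear trend continued to x = 19.24, y would be about 106.2348' — the premise is untested.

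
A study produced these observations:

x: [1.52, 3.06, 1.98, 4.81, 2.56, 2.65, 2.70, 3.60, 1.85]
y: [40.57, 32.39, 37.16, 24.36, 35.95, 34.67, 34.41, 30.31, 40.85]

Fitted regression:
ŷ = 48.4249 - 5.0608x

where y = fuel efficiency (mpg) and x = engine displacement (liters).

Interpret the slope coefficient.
On average, fuel efficiency is about 5.0608 mpg lower for every extra liter of engine displacement.

The slope β₁ = -5.0608 gives the rate at which the fitted fuel efficiency changes with engine displacement.

Interpretation:
- Engine displacement up by 1 liter → predicted fuel efficiency decreases by 5.0608 mpg
- The effect is assumed constant over the observed range of x (linearity)
- The sign (−) gives the direction; the magnitude 5.0608 gives the size of the effect per liter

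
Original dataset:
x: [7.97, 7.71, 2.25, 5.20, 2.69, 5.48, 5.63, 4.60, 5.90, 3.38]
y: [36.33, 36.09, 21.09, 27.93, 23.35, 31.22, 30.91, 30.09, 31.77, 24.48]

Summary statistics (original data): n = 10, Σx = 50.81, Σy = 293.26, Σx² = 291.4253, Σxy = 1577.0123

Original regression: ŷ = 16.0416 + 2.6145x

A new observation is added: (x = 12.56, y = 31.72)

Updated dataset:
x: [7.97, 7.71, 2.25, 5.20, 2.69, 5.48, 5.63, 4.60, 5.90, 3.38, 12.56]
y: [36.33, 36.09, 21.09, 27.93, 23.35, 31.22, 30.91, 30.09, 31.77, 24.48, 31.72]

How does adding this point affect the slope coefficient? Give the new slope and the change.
Adding the point moves β₁ from 2.6145 to 1.2274, i.e. it decreases by 1.3871 (-53.1%).

The new point has HIGH LEVERAGE: x = 12.56 is far from the original mean x̄ = 50.81/10 ≈ 5.08 (original range [2.25, 7.97]).

Step 1: Update the sums with the new point (n goes from 10 to 11)
Σx  = 50.81 + 12.56 = 63.37
Σy  = 293.26 + 31.72 = 324.98
Σx² = 291.4253 + 12.56² = 291.4253 + 157.7536 = 449.1789
Σxy = 1577.0123 + 12.56×31.72 = 1577.0123 + 398.4032 = 1975.4155

Step 2: Recompute the slope with b₁ = (nΣxy − ΣxΣy) / (nΣx² − (Σx)²)
Numerator   = 11×1975.4155 − 63.37×324.98 = 21729.5705 − 20593.9826 = 1135.5879
Denominator = 11×449.1789 − 63.37² = 4940.9679 − 4015.7569 = 925.2110
b₁(new) = 1135.5879 / 925.2110 = 1.2274

(Same formula on the original sums: (10×1577.0123 − 50.81×293.26) / (10×291.4253 − 50.81²) = 869.5824 / 332.5969 = 2.6145, matching the given fit.)

Step 3: Change in slope
Δβ₁ = 1.2274 − 2.6145 = -1.3871
Relative change = -1.3871 / 2.6145 × 100% = -53.1%
→ the slope decreases when the point is added.

Because the point sits below the extension of the original line at a high-leverage x, it tilts the fit down.
In practice: refit with and without it and report both if conclusions differ; investigate whether it comes from the same population as the rest of the sample.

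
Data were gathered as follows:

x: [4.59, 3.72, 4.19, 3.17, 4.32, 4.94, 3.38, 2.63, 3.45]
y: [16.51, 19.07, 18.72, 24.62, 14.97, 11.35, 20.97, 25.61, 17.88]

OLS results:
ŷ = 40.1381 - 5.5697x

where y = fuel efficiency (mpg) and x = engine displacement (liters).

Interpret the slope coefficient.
For each additional liter of engine displacement, predicted fuel efficiency decreases by approximately 5.5697 mpg.

β₁ = -5.5697 is the change in predicted fuel efficiency (mpg) per additional liter of engine displacement.

Interpretation:
- Engine displacement up by 1 liter → predicted fuel efficiency decreases by 5.5697 mpg
- The effect is assumed constant over the observed range of x (linearity)
- The slope describes association in these data, not necessarily a causal effect

The intercept β₀ = 40.1381 is the predicted fuel efficiency when engine displacement = 0; since the smallest observed x is 2.63, this is an extrapolation and mainly anchors the line.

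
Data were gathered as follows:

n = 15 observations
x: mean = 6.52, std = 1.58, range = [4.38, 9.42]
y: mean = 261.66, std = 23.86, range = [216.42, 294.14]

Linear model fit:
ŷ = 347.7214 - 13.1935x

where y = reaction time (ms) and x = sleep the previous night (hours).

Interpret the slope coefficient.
An increase of one hour in sleep is associated with a 13.1935 ms decrease in predicted reaction time.

The slope β₁ = -13.1935 gives the rate at which the fitted reaction time changes with sleep.

Interpretation:
- Sleep up by 1 hour → predicted reaction time decreases by 13.1935 ms
- The effect is assumed constant over the observed range of x (linearity)
- The slope describes association in these data, not necessarily a causal effect

The intercept β₀ = 347.7214 is the predicted reaction time when sleep = 0; since the smallest observed x is 4.38, this is an extrapolation and mainly anchors the line.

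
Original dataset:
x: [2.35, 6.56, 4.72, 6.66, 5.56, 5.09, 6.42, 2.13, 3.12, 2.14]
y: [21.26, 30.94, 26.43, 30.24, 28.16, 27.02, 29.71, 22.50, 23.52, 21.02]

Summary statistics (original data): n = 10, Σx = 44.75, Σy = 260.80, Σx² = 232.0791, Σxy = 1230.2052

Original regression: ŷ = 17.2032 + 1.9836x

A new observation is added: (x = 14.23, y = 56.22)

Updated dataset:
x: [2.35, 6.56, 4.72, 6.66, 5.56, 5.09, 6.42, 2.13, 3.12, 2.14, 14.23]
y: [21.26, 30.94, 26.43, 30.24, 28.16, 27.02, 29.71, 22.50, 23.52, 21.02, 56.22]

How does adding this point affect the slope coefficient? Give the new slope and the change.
New slope β₁ = 2.7922 versus 1.9836 before: a change of +0.8086 (+40.8%).

x = 14.23 lies well outside the original x-range [2.13, 6.66] (x̄ ≈ 4.48), so this observation has high leverage and can move the slope substantially.

Step 1: Update the sums with the new point (n goes from 10 to 11)
Σx  = 44.75 + 14.23 = 58.98
Σy  = 260.80 + 56.22 = 317.02
Σx² = 232.0791 + 14.23² = 232.0791 + 202.4929 = 434.5720
Σxy = 1230.2052 + 14.23×56.22 = 1230.2052 + 800.0106 = 2030.2158

Step 2: Recompute the slope with b₁ = (nΣxy − ΣxΣy) / (nΣx² − (Σx)²)
Numerator   = 11×2030.2158 − 58.98×317.02 = 22332.3738 − 18697.8396 = 3634.5342
Denominator = 11×434.5720 − 58.98² = 4780.2920 − 3478.6404 = 1301.6516
b₁(new) = 3634.5342 / 1301.6516 = 2.7922

(Same formula on the original sums: (10×1230.2052 − 44.75×260.80) / (10×232.0791 − 44.75²) = 631.2520 / 318.2285 = 1.9836, matching the given fit.)

Step 3: Change in slope
Δβ₁ = 2.7922 − 1.9836 = +0.8086
Relative change = +0.8086 / 1.9836 × 100% = +40.8%
→ the slope increases when the point is added.

A high-leverage point only changes the slope if it is off the original line; here y = 56.22 is above the original trend, so the slope increases.
In practice: examine leverage (hᵢ) and Cook's distance rather than deleting it automatically; refit with and without it and report both if conclusions differ.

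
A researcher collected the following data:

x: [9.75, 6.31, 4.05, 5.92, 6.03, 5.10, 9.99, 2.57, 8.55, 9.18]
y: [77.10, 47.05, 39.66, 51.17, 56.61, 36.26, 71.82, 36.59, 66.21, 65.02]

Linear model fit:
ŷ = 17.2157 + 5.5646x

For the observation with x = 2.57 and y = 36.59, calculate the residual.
Residual = 5.0733

The residual is the difference between the actual value and the predicted value:

Residual = y - ŷ

Step 1: Calculate predicted value
ŷ = 17.2157 + 5.5646 × 2.57
ŷ = 31.5167

Step 2: Calculate residual
Residual = 36.59 - 31.5167
Residual = 5.0733

The residual is positive, so the observed y = 36.59 sits above the regression line (the line underestimates it by 5.0733).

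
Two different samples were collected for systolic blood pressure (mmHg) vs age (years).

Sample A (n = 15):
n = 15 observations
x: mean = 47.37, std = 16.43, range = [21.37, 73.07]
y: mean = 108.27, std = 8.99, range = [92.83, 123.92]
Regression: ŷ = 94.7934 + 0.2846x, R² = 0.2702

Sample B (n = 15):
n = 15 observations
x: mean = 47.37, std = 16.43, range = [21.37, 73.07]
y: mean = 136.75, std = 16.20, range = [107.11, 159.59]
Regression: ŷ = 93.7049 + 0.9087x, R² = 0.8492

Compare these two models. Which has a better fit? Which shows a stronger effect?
Model B has the better fit (R² = 0.8492 vs 0.2702). Model B shows the stronger effect (|β₁| = 0.9087 vs 0.2846).

Model Comparison:

Fit — compare R²:
- Model A: R² = 0.2702 → 27.02% of variance in blood pressure explained
- Model B: R² = 0.8492 → 84.92% of variance in blood pressure explained
- 0.8492 > 0.2702 → Model B has the better fit

Effect size (slope magnitude):
- Model A: β₁ = 0.2846 → predicted blood pressure rises 0.2846 mmHg per additional year of age
- Model B: β₁ = 0.9087 → predicted blood pressure rises 0.9087 mmHg per additional year of age
- |0.2846| < |0.9087| → Model B shows the stronger marginal effect

Notes:
- The two samples could reflect different populations, time periods, or measurement quality.
- A steeper slope doesn't make a better model if the scatter around the line is large.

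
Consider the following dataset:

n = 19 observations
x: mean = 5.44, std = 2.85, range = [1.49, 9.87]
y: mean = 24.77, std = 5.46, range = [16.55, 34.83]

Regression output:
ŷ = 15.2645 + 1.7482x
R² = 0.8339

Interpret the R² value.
About 83.39% of the variability in y is accounted for by the regression on x (R² = 0.8339) — a strong linear fit.

The coefficient of determination R² is the fraction of the total variation in y that the fitted line accounts for.

Here R² = 0.8339:
- Explained: 83.39% of the variation in y
- Unexplained (residual): 100% − 83.39% = 16.61%
- Rule of thumb (below 0.3 weak; 0.3 to below 0.7 moderate; 0.7 and above strong) → strong

Note: R² says nothing about causation, and a high R² does not by itself mean the linear form is appropriate — check the residuals.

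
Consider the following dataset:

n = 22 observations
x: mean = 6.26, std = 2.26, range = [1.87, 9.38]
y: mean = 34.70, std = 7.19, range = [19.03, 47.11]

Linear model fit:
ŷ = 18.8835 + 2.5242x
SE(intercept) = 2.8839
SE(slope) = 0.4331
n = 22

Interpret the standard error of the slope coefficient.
The slope 2.5242 is pinned down to within about ±0.4331 (one SE) by these data — relative uncertainty 17.2%, i.e. precise.

SE(β̂₁) = 0.4331 says: if we drew many samples of n = 22 from the same population and refit each time, the fitted slopes would scatter with a standard deviation of roughly 0.4331 around the true β₁.

Relative precision:
- SE / |β̂₁| = 0.4331 / 2.5242 = 17.2%
- Rule of thumb (under 20%: precise; 20% to under 50%: moderately precise; 50% or more: imprecise) → precise

Link to interval estimation: a confidence interval for β₁ is β̂₁ ± t* × 0.4331, so SE sets the half-width per unit of t*.

What drives SE(β̂₁): wider spread of x values → smaller SE.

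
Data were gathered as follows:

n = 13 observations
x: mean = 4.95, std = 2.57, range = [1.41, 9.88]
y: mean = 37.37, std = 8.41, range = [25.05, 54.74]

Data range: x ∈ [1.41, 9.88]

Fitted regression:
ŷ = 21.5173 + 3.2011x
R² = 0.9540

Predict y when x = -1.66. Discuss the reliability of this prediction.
ŷ = 16.2035, but this is extrapolation (below the data range [1.41, 9.88]) and may be unreliable.

Prediction calculation:
ŷ = 21.5173 + 3.2011 × (-1.66)
ŷ = 16.2035

Reliability:
- Data range: x ∈ [1.41, 9.88]
- Prediction point: x = -1.66 is 3.07 units below the observed range → this is EXTRAPOLATION, not interpolation

Why that matters here:
- The linear relationship may not hold outside the observed range
- R² describes fit only over the sampled x values; it says nothing about behaviour beyond them
- Real relationships often flatten, saturate, or turn nonlinear at extremes

A defensible statement: 'if the linear trend continued to x = -1.66, y would be about 16.2035' — the premise is untested.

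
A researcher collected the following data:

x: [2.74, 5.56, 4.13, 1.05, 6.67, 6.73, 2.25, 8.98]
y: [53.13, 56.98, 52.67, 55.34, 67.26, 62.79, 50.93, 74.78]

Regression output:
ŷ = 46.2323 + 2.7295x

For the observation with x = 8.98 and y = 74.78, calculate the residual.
Residual = 4.0368

The residual is the difference between the actual value and the predicted value:

Residual = y - ŷ

Step 1: Calculate predicted value
ŷ = 46.2323 + 2.7295 × 8.98
ŷ = 70.7432

Step 2: Calculate residual
Residual = 74.78 - 70.7432
Residual = 4.0368

The residual is positive, so the observed y = 74.78 sits above the regression line (the line underestimates it by 4.0368).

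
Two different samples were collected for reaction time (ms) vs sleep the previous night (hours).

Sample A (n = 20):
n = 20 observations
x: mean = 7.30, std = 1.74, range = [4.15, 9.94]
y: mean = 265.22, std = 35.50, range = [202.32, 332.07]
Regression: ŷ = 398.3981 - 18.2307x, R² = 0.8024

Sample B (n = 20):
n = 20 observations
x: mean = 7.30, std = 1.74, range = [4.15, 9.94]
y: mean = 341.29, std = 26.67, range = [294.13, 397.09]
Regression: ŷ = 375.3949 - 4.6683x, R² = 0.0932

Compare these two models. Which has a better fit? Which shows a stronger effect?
Model A has the better fit (R² = 0.8024 vs 0.0932). Model A shows the stronger effect (|β₁| = 18.2307 vs 4.6683).

Model Comparison:

Goodness of fit (R²):
- Model A: R² = 0.8024 → 80.24% of variance in reaction time explained
- Model B: R² = 0.0932 → 9.32% of variance in reaction time explained
- 0.8024 > 0.0932 → Model A has the better fit

Effect size (slope magnitude):
- Model A: β₁ = -18.2307 → predicted reaction time falls 18.2307 ms per additional hour of sleep
- Model B: β₁ = -4.6683 → predicted reaction time falls 4.6683 ms per additional hour of sleep
- |-18.2307| > |-4.6683| → Model A shows the stronger marginal effect

Note: A steeper slope doesn't make a better model if the scatter around the line is large.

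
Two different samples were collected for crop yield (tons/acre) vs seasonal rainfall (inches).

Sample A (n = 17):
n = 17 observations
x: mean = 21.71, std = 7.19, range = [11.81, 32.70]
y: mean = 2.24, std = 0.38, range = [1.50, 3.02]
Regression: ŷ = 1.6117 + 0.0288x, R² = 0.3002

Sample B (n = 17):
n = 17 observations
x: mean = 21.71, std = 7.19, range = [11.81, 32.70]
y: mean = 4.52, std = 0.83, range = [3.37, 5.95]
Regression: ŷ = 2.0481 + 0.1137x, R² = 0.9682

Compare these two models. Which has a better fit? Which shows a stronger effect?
Model B has the better fit (R² = 0.9682 vs 0.3002). Model B shows the stronger effect (|β₁| = 0.1137 vs 0.0288).

Model Comparison:

Which explains more variance? (R²)
- Model A: R² = 0.3002 → 30.02% of variance in crop yield explained
- Model B: R² = 0.9682 → 96.82% of variance in crop yield explained
- 0.9682 > 0.3002 → Model B has the better fit

Effect size (slope magnitude):
- Model A: β₁ = 0.0288 → predicted crop yield rises 0.0288 tons/acre per additional inch of rainfall
- Model B: β₁ = 0.1137 → predicted crop yield rises 0.1137 tons/acre per additional inch of rainfall
- |0.0288| < |0.1137| → Model B shows the stronger marginal effect

Notes:
- The two samples could reflect different populations, time periods, or measurement quality.
- A better fit (higher R²) doesn't necessarily mean a more important relationship.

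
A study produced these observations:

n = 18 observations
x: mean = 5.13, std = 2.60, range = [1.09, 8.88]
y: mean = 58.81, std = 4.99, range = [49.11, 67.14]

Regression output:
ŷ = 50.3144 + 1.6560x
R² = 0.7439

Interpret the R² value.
About 74.39% of the variability in y is accounted for by the regression on x (R² = 0.7439) — a strong linear fit.

R² = 1 − SS_res/SS_tot compares the residual scatter to the total scatter of y about its mean.

Here R² = 0.7439:
- Explained: 74.39% of the variation in y
- Unexplained (residual): 100% − 74.39% = 25.61%
- Rule of thumb (below 0.3 weak; 0.3 to below 0.7 moderate; 0.7 and above strong) → strong

Equivalently, for simple linear regression R² = r², so |r| = √0.7439 ≈ 0.8625.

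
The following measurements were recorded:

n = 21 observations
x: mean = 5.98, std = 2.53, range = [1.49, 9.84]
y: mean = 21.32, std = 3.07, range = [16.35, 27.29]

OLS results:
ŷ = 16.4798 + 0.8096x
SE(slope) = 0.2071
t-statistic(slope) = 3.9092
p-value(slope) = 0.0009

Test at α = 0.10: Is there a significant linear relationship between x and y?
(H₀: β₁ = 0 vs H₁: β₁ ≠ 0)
Reject H₀: p-value = 0.0009 < α = 0.10. The linear relationship is significant at the 10% level.

Hypothesis test for the slope coefficient:

H₀: β₁ = 0 (no linear relationship)
H₁: β₁ ≠ 0 (linear relationship exists)

Test statistic: t = β̂₁ / SE(β̂₁) = 0.8096 / 0.2071 = 3.9092

The p-value (0.0009) is the probability, under H₀, of a t-statistic at least as extreme as |t| = 3.9092 (two-sided, df = n − 2 = 19).

Decision rule: reject H₀ if p-value < α.
p-value = 0.0009 < α = 0.10 → reject H₀.

At α = 0.10 the data do provide convincing evidence of a nonzero slope.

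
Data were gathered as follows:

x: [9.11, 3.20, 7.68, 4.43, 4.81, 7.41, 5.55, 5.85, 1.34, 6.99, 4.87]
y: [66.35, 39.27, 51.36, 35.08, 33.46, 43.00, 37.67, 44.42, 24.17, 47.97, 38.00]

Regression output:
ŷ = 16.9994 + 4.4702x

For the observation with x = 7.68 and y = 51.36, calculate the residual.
Residual = 0.0295

The residual is the difference between the actual value and the predicted value:

Residual = y - ŷ

Step 1: Calculate predicted value
ŷ = 16.9994 + 4.4702 × 7.68
ŷ = 51.3305

Step 2: Calculate residual
Residual = 51.36 - 51.3305
Residual = 0.0295

Interpretation: the model underestimates the actual value by 0.0295 at this point (positive residual → observation lies above the fitted line).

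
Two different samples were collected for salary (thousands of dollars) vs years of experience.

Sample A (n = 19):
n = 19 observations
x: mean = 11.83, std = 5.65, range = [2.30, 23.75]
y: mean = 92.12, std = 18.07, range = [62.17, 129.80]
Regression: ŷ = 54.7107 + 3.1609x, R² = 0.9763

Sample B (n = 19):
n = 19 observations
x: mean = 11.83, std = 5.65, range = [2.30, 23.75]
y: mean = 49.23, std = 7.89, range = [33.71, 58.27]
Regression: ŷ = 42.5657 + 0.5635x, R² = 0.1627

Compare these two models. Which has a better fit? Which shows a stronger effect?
Model A has the better fit (R² = 0.9763 vs 0.1627). Model A shows the stronger effect (|β₁| = 3.1609 vs 0.5635).

Model Comparison:

Goodness of fit (R²):
- Model A: R² = 0.9763 → 97.63% of variance in salary explained
- Model B: R² = 0.1627 → 16.27% of variance in salary explained
- 0.9763 > 0.1627 → Model A has the better fit

Strength of effect — compare |β₁|:
- Model A: β₁ = 3.1609 → predicted salary rises 3.1609 thousand dollars per additional year of experience
- Model B: β₁ = 0.5635 → predicted salary rises 0.5635 thousand dollars per additional year of experience
- |3.1609| > |0.5635| → Model A shows the stronger marginal effect

Notes:
- A steeper slope doesn't make a better model if the scatter around the line is large.
- The two samples could reflect different populations, time periods, or measurement quality.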